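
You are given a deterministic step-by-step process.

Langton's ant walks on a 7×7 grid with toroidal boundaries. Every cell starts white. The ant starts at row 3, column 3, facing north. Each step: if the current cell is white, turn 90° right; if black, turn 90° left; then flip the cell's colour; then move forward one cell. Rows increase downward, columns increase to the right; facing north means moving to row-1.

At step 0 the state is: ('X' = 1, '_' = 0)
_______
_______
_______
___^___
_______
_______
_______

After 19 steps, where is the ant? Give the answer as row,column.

4,1

t=0: _______
_______
_______
___^___
_______
_______
_______
t=1: _______
_______
_______
___X>__
_______
_______
_______
t=2: _______
_______
_______
___XX__
____v__
_______
_______
t=3: _______
_______
_______
___XX__
___<X__
_______
_______
t=4: _______
_______
_______
___^X__
___XX__
_______
_______
t=5: _______
_______
_______
__<_X__
___XX__
_______
_______
t=6: _______
_______
__^____
__X_X__
___XX__
_______
_______
t=7: _______
_______
__X>___
__X_X__
___XX__
_______
_______
t=8: _______
_______
__XX___
__XvX__
___XX__
_______
_______
t=9: _______
_______
__XX___
__<XX__
___XX__
_______
_______
t=10: _______
_______
__XX___
___XX__
__vXX__
_______
_______
t=11: _______
_______
__XX___
___XX__
_<XXX__
_______
_______
t=12: _______
_______
__XX___
_^_XX__
_XXXX__
_______
_______
t=13: _______
_______
__XX___
_X>XX__
_XXXX__
_______
_______
t=14: _______
_______
__XX___
_XXXX__
_XvXX__
_______
_______
t=15: _______
_______
__XX___
_XXXX__
_X_>X__
_______
_______
t=16: _______
_______
__XX___
_XX^X__
_X__X__
_______
_______
t=17: _______
_______
__XX___
_X<_X__
_X__X__
_______
_______
t=18: _______
_______
__XX___
_X__X__
_Xv_X__
_______
_______
t=19: _______
_______
__XX___
_X__X__
_<X_X__
_______
_______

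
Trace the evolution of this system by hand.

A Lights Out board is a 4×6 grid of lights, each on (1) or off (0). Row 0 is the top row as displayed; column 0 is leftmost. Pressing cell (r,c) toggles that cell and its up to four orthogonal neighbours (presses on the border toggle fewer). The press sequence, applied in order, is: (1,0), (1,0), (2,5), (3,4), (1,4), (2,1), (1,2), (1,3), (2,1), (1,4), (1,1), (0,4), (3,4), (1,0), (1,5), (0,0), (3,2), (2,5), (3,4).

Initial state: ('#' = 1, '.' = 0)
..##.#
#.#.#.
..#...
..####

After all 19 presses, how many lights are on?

13

step 0: ..##.#
#.#.#.
..#...
..####
step 1: #.##.#
.##.#.
#.#...
..####
step 2: ..##.#
#.#.#.
..#...
..####
step 3: ..##.#
#.#.##
..#.##
..###.
step 4: ..##.#
#.#.##
..#..#
..#..#
step 5: ..####
#.##..
..#.##
..#..#
step 6: ..####
####..
##..##
.##..#
step 7: ...###
#.....
###.##
.##..#
step 8: ....##
#.###.
######
.##..#
step 9: ....##
#####.
...###
..#..#
step 10: .....#
###..#
...#.#
..#..#
step 11: .#...#
.....#
.#.#.#
..#..#
step 12: .#.##.
....##
.#.#.#
..#..#
step 13: .#.##.
....##
.#.###
..###.
step 14: ##.##.
##..##
##.###
..###.
step 15: ##.###
##....
##.##.
..###.
step 16: ...###
.#....
##.##.
..###.
step 17: ...###
.#....
#####.
.#..#.
step 18: ...###
.#...#
####.#
.#..##
step 19: ...###
.#...#
######
.#.#..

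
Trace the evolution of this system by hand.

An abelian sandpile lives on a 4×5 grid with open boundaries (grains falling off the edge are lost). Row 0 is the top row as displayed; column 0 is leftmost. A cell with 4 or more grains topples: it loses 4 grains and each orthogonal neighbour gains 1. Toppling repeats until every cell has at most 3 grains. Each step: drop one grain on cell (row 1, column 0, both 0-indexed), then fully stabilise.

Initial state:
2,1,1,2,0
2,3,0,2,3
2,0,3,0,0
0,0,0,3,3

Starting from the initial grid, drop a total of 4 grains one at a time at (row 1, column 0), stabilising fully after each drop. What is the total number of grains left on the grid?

0) 2,1,1,2,0
2,3,0,2,3
2,0,3,0,0
0,0,0,3,3
1) 2,1,1,2,0
3,3,0,2,3
2,0,3,0,0
0,0,0,3,3
2) 3,2,1,2,0
1,0,1,2,3
3,1,3,0,0
0,0,0,3,3
3) 3,2,1,2,0
2,0,1,2,3
3,1,3,0,0
0,0,0,3,3
4) 3,2,1,2,0
3,0,1,2,3
3,1,3,0,0
0,0,0,3,3

30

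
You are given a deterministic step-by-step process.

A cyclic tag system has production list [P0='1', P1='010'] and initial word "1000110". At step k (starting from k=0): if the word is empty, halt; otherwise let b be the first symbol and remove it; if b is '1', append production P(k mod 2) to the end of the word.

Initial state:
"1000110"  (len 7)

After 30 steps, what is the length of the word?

6

[0] "1000110"  (len 7)
[1] "0001101"  (len 7)
[2] "001101"  (len 6)
[3] "01101"  (len 5)
[4] "1101"  (len 4)
[5] "1011"  (len 4)
[6] "011010"  (len 6)
[7] "11010"  (len 5)
[8] "1010010"  (len 7)
[9] "0100101"  (len 7)
[10] "100101"  (len 6)
[11] "001011"  (len 6)
[12] "01011"  (len 5)
[13] "1011"  (len 4)
[14] "011010"  (len 6)
[15] "11010"  (len 5)
[16] "1010010"  (len 7)
[17] "0100101"  (len 7)
[18] "100101"  (len 6)
[19] "001011"  (len 6)
[20] "01011"  (len 5)
[21] "1011"  (len 4)
[22] "011010"  (len 6)
[23] "11010"  (len 5)
[24] "1010010"  (len 7)
[25] "0100101"  (len 7)
[26] "100101"  (len 6)
[27] "001011"  (len 6)
[28] "01011"  (len 5)
[29] "1011"  (len 4)
[30] "011010"  (len 6)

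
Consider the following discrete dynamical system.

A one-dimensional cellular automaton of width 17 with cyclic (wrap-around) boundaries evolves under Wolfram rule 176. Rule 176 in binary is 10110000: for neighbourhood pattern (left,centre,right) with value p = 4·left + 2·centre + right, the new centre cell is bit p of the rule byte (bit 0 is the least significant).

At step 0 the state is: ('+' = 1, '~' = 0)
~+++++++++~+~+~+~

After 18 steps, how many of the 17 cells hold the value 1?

8

[0] ~+++++++++~+~+~+~
[1] ~~+++++++~+~+~+~+
[2] +~~+++++~+~+~+~+~
[3] ~+~~+++~+~+~+~+~+
[4] +~+~~+~+~+~+~+~+~
[5] ~+~+~~+~+~+~+~+~+
[6] +~+~+~~+~+~+~+~+~
[7] ~+~+~+~~+~+~+~+~+
[8] +~+~+~+~~+~+~+~+~
[9] ~+~+~+~+~~+~+~+~+
[10] +~+~+~+~+~~+~+~+~
[11] ~+~+~+~+~+~~+~+~+
[12] +~+~+~+~+~+~~+~+~
[13] ~+~+~+~+~+~+~~+~+
[14] +~+~+~+~+~+~+~~+~
[15] ~+~+~+~+~+~+~+~~+
[16] +~+~+~+~+~+~+~+~~
[17] ~+~+~+~+~+~+~+~+~
[18] ~~+~+~+~+~+~+~+~+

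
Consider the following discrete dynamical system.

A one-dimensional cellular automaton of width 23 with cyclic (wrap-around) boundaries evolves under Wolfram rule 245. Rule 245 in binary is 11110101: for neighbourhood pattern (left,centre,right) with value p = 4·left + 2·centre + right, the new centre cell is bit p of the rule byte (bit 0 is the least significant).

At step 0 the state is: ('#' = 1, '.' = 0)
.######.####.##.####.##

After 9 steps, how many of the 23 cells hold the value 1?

18

[0] .######.####.##.####.##
[1] #.######.####.##.####.#
[2] ##.######.####.##.####.
[3] .##.######.####.##.####
[4] #.##.######.####.##.###
[5] ##.##.######.####.##.##
[6] ###.##.######.####.##.#
[7] ####.##.######.####.##.
[8] .####.##.######.####.##
[9] #.####.##.######.####.#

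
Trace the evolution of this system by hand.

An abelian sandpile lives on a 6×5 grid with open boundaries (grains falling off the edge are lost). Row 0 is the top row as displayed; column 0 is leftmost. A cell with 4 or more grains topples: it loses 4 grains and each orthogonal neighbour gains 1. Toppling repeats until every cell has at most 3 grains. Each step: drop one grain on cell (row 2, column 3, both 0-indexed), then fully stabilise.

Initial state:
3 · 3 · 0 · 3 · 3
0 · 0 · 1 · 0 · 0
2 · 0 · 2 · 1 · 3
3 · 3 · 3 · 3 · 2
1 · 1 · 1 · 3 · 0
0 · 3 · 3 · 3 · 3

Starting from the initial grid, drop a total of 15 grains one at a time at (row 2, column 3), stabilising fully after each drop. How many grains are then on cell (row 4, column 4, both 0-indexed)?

[0] 3 · 3 · 0 · 3 · 3
0 · 0 · 1 · 0 · 0
2 · 0 · 2 · 1 · 3
3 · 3 · 3 · 3 · 2
1 · 1 · 1 · 3 · 0
0 · 3 · 3 · 3 · 3
[1] 3 · 3 · 0 · 3 · 3
0 · 0 · 1 · 0 · 0
2 · 0 · 2 · 2 · 3
3 · 3 · 3 · 3 · 2
1 · 1 · 1 · 3 · 0
0 · 3 · 3 · 3 · 3
[2] 3 · 3 · 0 · 3 · 3
0 · 0 · 1 · 0 · 0
2 · 0 · 2 · 3 · 3
3 · 3 · 3 · 3 · 2
1 · 1 · 1 · 3 · 0
0 · 3 · 3 · 3 · 3
[3] 3 · 3 · 0 · 3 · 3
0 · 0 · 2 · 1 · 1
3 · 2 · 0 · 3 · 1
0 · 2 · 3 · 3 · 0
3 · 0 · 1 · 2 · 3
1 · 1 · 2 · 2 · 0
[4] 3 · 3 · 0 · 3 · 3
0 · 0 · 2 · 2 · 1
3 · 2 · 2 · 1 · 2
0 · 3 · 0 · 1 · 1
3 · 0 · 2 · 3 · 3
1 · 1 · 2 · 2 · 0
[5] 3 · 3 · 0 · 3 · 3
0 · 0 · 2 · 2 · 1
3 · 2 · 2 · 2 · 2
0 · 3 · 0 · 1 · 1
3 · 0 · 2 · 3 · 3
1 · 1 · 2 · 2 · 0
[6] 3 · 3 · 0 · 3 · 3
0 · 0 · 2 · 2 · 1
3 · 2 · 2 · 3 · 2
0 · 3 · 0 · 1 · 1
3 · 0 · 2 · 3 · 3
1 · 1 · 2 · 2 · 0
[7] 3 · 3 · 0 · 3 · 3
0 · 0 · 2 · 3 · 1
3 · 2 · 3 · 0 · 3
0 · 3 · 0 · 2 · 1
3 · 0 · 2 · 3 · 3
1 · 1 · 2 · 2 · 0
[8] 3 · 3 · 0 · 3 · 3
0 · 0 · 2 · 3 · 1
3 · 2 · 3 · 1 · 3
0 · 3 · 0 · 2 · 1
3 · 0 · 2 · 3 · 3
1 · 1 · 2 · 2 · 0
[9] 3 · 3 · 0 · 3 · 3
0 · 0 · 2 · 3 · 1
3 · 2 · 3 · 2 · 3
0 · 3 · 0 · 2 · 1
3 · 0 · 2 · 3 · 3
1 · 1 · 2 · 2 · 0
[10] 3 · 3 · 0 · 3 · 3
0 · 0 · 2 · 3 · 1
3 · 2 · 3 · 3 · 3
0 · 3 · 0 · 2 · 1
3 · 0 · 2 · 3 · 3
1 · 1 · 2 · 2 · 0
[11] 3 · 3 · 2 · 1 · 1
0 · 1 · 0 · 3 · 0
3 · 3 · 1 · 3 · 1
0 · 3 · 1 · 3 · 2
3 · 0 · 2 · 3 · 3
1 · 1 · 2 · 2 · 0
[12] 3 · 3 · 2 · 2 · 1
0 · 1 · 1 · 0 · 1
3 · 3 · 2 · 2 · 3
0 · 3 · 2 · 2 · 0
3 · 0 · 3 · 1 · 1
1 · 1 · 2 · 3 · 1
[13] 3 · 3 · 2 · 2 · 1
0 · 1 · 1 · 0 · 1
3 · 3 · 2 · 3 · 3
0 · 3 · 2 · 2 · 0
3 · 0 · 3 · 1 · 1
1 · 1 · 2 · 3 · 1
[14] 3 · 3 · 2 · 2 · 1
0 · 1 · 1 · 1 · 2
3 · 3 · 3 · 1 · 0
0 · 3 · 2 · 3 · 1
3 · 0 · 3 · 1 · 1
1 · 1 · 2 · 3 · 1
[15] 3 · 3 · 2 · 2 · 1
0 · 1 · 1 · 1 · 2
3 · 3 · 3 · 2 · 0
0 · 3 · 2 · 3 · 1
3 · 0 · 3 · 1 · 1
1 · 1 · 2 · 3 · 1

1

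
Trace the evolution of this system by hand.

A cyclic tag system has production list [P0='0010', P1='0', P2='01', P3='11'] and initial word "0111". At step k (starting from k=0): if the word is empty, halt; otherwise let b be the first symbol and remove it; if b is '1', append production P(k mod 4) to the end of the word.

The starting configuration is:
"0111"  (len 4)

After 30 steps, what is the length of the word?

15

k=0  "0111"  (len 4)
k=1  "111"  (len 3)
k=2  "110"  (len 3)
k=3  "1001"  (len 4)
k=4  "00111"  (len 5)
k=5  "0111"  (len 4)
k=6  "111"  (len 3)
k=7  "1101"  (len 4)
k=8  "10111"  (len 5)
k=9  "01110010"  (len 8)
k=10  "1110010"  (len 7)
k=11  "11001001"  (len 8)
k=12  "100100111"  (len 9)
k=13  "001001110010"  (len 12)
k=14  "01001110010"  (len 11)
k=15  "1001110010"  (len 10)
k=16  "00111001011"  (len 11)
k=17  "0111001011"  (len 10)
k=18  "111001011"  (len 9)
k=19  "1100101101"  (len 10)
k=20  "10010110111"  (len 11)
k=21  "00101101110010"  (len 14)
k=22  "0101101110010"  (len 13)
k=23  "101101110010"  (len 12)
k=24  "0110111001011"  (len 13)
k=25  "110111001011"  (len 12)
k=26  "101110010110"  (len 12)
k=27  "0111001011001"  (len 13)
k=28  "111001011001"  (len 12)
k=29  "110010110010010"  (len 15)
k=30  "100101100100100"  (len 15)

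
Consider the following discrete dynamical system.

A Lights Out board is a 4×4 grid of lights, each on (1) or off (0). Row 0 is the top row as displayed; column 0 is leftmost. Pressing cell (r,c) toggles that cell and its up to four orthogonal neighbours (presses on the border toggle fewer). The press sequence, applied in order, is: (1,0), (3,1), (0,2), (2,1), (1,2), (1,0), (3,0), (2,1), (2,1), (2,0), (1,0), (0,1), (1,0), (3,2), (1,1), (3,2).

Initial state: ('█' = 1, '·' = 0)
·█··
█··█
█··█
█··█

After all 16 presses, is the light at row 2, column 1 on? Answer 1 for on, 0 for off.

gen 0: ·█··
█··█
█··█
█··█
gen 1: ██··
·█·█
···█
█··█
gen 2: ██··
·█·█
·█·█
·███
gen 3: █·██
·███
·█·█
·███
gen 4: █·██
··██
█·██
··██
gen 5: █··█
·█··
█··█
··██
gen 6: ···█
█···
···█
··██
gen 7: ···█
█···
█··█
████
gen 8: ···█
██··
·███
█·██
gen 9: ···█
█···
█··█
████
gen 10: ···█
····
·█·█
·███
gen 11: █··█
██··
██·█
·███
gen 12: ·███
█···
██·█
·███
gen 13: ████
·█··
·█·█
·███
gen 14: ████
·█··
·███
····
gen 15: █·██
█·█·
··██
····
gen 16: █·██
█·█·
···█
·███

0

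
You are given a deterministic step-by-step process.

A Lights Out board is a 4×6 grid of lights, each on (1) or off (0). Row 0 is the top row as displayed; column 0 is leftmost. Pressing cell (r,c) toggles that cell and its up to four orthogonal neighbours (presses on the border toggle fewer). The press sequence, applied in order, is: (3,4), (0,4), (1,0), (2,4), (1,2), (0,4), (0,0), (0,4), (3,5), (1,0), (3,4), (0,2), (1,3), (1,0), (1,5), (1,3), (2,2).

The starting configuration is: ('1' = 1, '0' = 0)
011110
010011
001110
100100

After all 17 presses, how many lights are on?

step 0: 011110
010011
001110
100100
step 1: 011110
010011
001100
100011
step 2: 011001
010001
001100
100011
step 3: 111001
100001
101100
100011
step 4: 111001
100011
101011
100001
step 5: 110001
111111
100011
100001
step 6: 110110
111101
100011
100001
step 7: 000110
011101
100011
100001
step 8: 000001
011111
100011
100001
step 9: 000001
011111
100010
100010
step 10: 100001
101111
000010
100010
step 11: 100001
101111
000000
100101
step 12: 111101
100111
000000
100101
step 13: 111001
101001
000100
100101
step 14: 011001
011001
100100
100101
step 15: 011000
011010
100101
100101
step 16: 011100
010100
100001
100101
step 17: 011100
011100
111101
101101

15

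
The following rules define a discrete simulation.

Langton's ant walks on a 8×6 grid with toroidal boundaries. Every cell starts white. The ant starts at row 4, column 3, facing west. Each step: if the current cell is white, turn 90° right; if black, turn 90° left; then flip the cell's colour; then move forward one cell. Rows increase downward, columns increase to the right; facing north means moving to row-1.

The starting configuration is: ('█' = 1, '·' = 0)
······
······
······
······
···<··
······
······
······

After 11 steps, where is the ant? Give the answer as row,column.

6,4

gen 0: ······
······
······
······
···<··
······
······
······
gen 1: ······
······
······
···^··
···█··
······
······
······
gen 2: ······
······
······
···█>·
···█··
······
······
······
gen 3: ······
······
······
···██·
···█v·
······
······
······
gen 4: ······
······
······
···██·
···<█·
······
······
······
gen 5: ······
······
······
···██·
····█·
···v··
······
······
gen 6: ······
······
······
···██·
····█·
··<█··
······
······
gen 7: ······
······
······
···██·
··^·█·
··██··
······
······
gen 8: ······
······
······
···██·
··█>█·
··██··
······
······
gen 9: ······
······
······
···██·
··███·
··█v··
······
······
gen 10: ······
······
······
···██·
··███·
··█·>·
······
······
gen 11: ······
······
······
···██·
··███·
··█·█·
····v·
······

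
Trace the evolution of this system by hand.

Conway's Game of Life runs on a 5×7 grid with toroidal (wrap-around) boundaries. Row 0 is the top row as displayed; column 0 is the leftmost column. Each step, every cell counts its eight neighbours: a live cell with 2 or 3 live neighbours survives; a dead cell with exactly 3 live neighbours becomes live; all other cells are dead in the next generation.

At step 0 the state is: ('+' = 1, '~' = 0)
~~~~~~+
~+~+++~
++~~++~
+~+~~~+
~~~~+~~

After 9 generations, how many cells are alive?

[0] ~~~~~~+
~+~+++~
++~~++~
+~+~~~+
~~~~+~~
[1] ~~~+~~~
~+++~~~
~~~~~~~
+~~++~+
+~~~~++
[2] ++~++~+
~~++~~~
++~~+~~
+~~~+~~
+~~+~+~
[3] ++~~~++
~~~~~++
+++~+~~
+~~+++~
~~++~+~
[4] +++~~~~
~~+~+~~
+++~~~~
+~~~~+~
~~++~~~
[5] ~~~~~~~
~~~~~~~
+~++~~+
+~~+~~+
+~++~~+
[6] ~~~~~~~
~~~~~~~
++++~~+
~~~~++~
++++~~+
[7] +++~~~~
+++~~~~
+++++++
~~~~++~
+++++++
[8] ~~~~++~
~~~~++~
~~~~~~~
~~~~~~~
~~~~~~~
[9] ~~~~++~
~~~~++~
~~~~~~~
~~~~~~~
~~~~~~~

4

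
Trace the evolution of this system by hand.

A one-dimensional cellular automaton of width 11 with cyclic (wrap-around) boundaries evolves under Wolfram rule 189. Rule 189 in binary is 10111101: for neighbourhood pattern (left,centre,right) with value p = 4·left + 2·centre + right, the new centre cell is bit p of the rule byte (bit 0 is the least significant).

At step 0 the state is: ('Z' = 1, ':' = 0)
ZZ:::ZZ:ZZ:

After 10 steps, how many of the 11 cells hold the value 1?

8

k=0  ZZ:::ZZ:ZZ:
k=1  Z:ZZ:Z:ZZ:Z
k=2  :ZZ:ZZZZ:ZZ
k=3  ZZ:ZZZZ:ZZ:
k=4  Z:ZZZZ:ZZ:Z
k=5  :ZZZZ:ZZ:ZZ
k=6  ZZZZ:ZZ:ZZ:
k=7  ZZZ:ZZ:ZZ:Z
k=8  ZZ:ZZ:ZZ:ZZ
k=9  Z:ZZ:ZZ:ZZZ
k=10  :ZZ:ZZ:ZZZZ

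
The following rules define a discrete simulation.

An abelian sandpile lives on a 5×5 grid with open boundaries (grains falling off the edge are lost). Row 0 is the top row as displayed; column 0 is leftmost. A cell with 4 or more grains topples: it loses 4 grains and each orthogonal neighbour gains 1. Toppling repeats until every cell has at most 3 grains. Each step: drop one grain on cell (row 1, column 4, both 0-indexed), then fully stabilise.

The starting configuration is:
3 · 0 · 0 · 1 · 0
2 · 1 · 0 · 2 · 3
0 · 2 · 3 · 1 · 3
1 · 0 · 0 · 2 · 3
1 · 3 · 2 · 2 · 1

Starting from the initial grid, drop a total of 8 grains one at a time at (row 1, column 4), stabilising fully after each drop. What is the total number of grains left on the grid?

gen 0: 3 · 0 · 0 · 1 · 0
2 · 1 · 0 · 2 · 3
0 · 2 · 3 · 1 · 3
1 · 0 · 0 · 2 · 3
1 · 3 · 2 · 2 · 1
gen 1: 3 · 0 · 0 · 1 · 1
2 · 1 · 0 · 3 · 1
0 · 2 · 3 · 2 · 1
1 · 0 · 0 · 3 · 0
1 · 3 · 2 · 2 · 2
gen 2: 3 · 0 · 0 · 1 · 1
2 · 1 · 0 · 3 · 2
0 · 2 · 3 · 2 · 1
1 · 0 · 0 · 3 · 0
1 · 3 · 2 · 2 · 2
gen 3: 3 · 0 · 0 · 1 · 1
2 · 1 · 0 · 3 · 3
0 · 2 · 3 · 2 · 1
1 · 0 · 0 · 3 · 0
1 · 3 · 2 · 2 · 2
gen 4: 3 · 0 · 0 · 2 · 2
2 · 1 · 1 · 0 · 1
0 · 2 · 3 · 3 · 2
1 · 0 · 0 · 3 · 0
1 · 3 · 2 · 2 · 2
gen 5: 3 · 0 · 0 · 2 · 2
2 · 1 · 1 · 0 · 2
0 · 2 · 3 · 3 · 2
1 · 0 · 0 · 3 · 0
1 · 3 · 2 · 2 · 2
gen 6: 3 · 0 · 0 · 2 · 2
2 · 1 · 1 · 0 · 3
0 · 2 · 3 · 3 · 2
1 · 0 · 0 · 3 · 0
1 · 3 · 2 · 2 · 2
gen 7: 3 · 0 · 0 · 2 · 3
2 · 1 · 1 · 1 · 0
0 · 2 · 3 · 3 · 3
1 · 0 · 0 · 3 · 0
1 · 3 · 2 · 2 · 2
gen 8: 3 · 0 · 0 · 2 · 3
2 · 1 · 1 · 1 · 1
0 · 2 · 3 · 3 · 3
1 · 0 · 0 · 3 · 0
1 · 3 · 2 · 2 · 2

39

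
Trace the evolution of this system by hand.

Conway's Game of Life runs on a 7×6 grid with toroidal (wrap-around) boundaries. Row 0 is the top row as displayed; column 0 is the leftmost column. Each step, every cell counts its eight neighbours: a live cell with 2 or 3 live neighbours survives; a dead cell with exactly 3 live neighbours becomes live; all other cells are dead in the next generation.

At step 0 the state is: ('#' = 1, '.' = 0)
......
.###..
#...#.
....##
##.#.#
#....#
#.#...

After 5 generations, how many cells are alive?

16

k=0  ......
.###..
#...#.
....##
##.#.#
#....#
#.#...
k=1  ...#..
.###..
###.#.
.#.#..
.#....
..#.#.
##...#
k=2  ...##.
#...#.
#...#.
...#..
.#.#..
..#..#
######
k=3  ......
....#.
...##.
..###.
...##.
.....#
##....
k=4  ......
...##.
..#..#
..#..#
..#..#
#...##
#.....
k=5  ......
...##.
..#..#
######
.#.#..
##..#.
#.....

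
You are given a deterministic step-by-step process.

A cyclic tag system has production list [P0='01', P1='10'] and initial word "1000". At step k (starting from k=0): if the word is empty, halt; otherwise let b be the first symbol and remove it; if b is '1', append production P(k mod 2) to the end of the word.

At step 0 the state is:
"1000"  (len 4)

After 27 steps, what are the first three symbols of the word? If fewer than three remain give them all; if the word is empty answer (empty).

k=0  "1000"  (len 4)
k=1  "00001"  (len 5)
k=2  "0001"  (len 4)
k=3  "001"  (len 3)
k=4  "01"  (len 2)
k=5  "1"  (len 1)
k=6  "10"  (len 2)
k=7  "001"  (len 3)
k=8  "01"  (len 2)
k=9  "1"  (len 1)
k=10  "10"  (len 2)
k=11  "001"  (len 3)
k=12  "01"  (len 2)
k=13  "1"  (len 1)
k=14  "10"  (len 2)
k=15  "001"  (len 3)
k=16  "01"  (len 2)
k=17  "1"  (len 1)
k=18  "10"  (len 2)
k=19  "001"  (len 3)
k=20  "01"  (len 2)
k=21  "1"  (len 1)
k=22  "10"  (len 2)
k=23  "001"  (len 3)
k=24  "01"  (len 2)
k=25  "1"  (len 1)
k=26  "10"  (len 2)
k=27  "001"  (len 3)

001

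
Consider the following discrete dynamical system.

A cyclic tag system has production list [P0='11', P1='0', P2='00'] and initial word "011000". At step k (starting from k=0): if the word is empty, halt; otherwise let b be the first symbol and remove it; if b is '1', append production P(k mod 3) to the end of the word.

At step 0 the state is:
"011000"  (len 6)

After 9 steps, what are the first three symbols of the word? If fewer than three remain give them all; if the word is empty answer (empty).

0) "011000"  (len 6)
1) "11000"  (len 5)
2) "10000"  (len 5)
3) "000000"  (len 6)
4) "00000"  (len 5)
5) "0000"  (len 4)
6) "000"  (len 3)
7) "00"  (len 2)
8) "0"  (len 1)
9) (halted — word empty)

(empty)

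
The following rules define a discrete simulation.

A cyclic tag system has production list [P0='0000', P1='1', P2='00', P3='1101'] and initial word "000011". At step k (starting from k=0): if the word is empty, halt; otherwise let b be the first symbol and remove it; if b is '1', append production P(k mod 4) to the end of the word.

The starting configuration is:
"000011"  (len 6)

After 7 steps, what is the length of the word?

[0] "000011"  (len 6)
[1] "00011"  (len 5)
[2] "0011"  (len 4)
[3] "011"  (len 3)
[4] "11"  (len 2)
[5] "10000"  (len 5)
[6] "00001"  (len 5)
[7] "0001"  (len 4)

4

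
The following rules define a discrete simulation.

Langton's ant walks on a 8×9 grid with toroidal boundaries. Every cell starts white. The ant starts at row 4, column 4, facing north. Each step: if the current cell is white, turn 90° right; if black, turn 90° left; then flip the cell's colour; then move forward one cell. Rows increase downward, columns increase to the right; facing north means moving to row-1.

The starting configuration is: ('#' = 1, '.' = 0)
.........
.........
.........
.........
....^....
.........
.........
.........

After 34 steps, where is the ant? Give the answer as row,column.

gen 0: .........
.........
.........
.........
....^....
.........
.........
.........
gen 1: .........
.........
.........
.........
....#>...
.........
.........
.........
gen 2: .........
.........
.........
.........
....##...
.....v...
.........
.........
gen 3: .........
.........
.........
.........
....##...
....<#...
.........
.........
gen 4: .........
.........
.........
.........
....^#...
....##...
.........
.........
gen 5: .........
.........
.........
.........
...<.#...
....##...
.........
.........
gen 6: .........
.........
.........
...^.....
...#.#...
....##...
.........
.........
gen 7: .........
.........
.........
...#>....
...#.#...
....##...
.........
.........
gen 8: .........
.........
.........
...##....
...#v#...
....##...
.........
.........
gen 9: .........
.........
.........
...##....
...<##...
....##...
.........
.........
gen 10: .........
.........
.........
...##....
....##...
...v##...
.........
.........
gen 11: .........
.........
.........
...##....
....##...
..<###...
.........
.........
gen 12: .........
.........
.........
...##....
..^.##...
..####...
.........
.........
gen 13: .........
.........
.........
...##....
..#>##...
..####...
.........
.........
gen 14: .........
.........
.........
...##....
..####...
..#v##...
.........
.........
gen 15: .........
.........
.........
...##....
..####...
..#.>#...
.........
.........
gen 16: .........
.........
.........
...##....
..##^#...
..#..#...
.........
.........
gen 17: .........
.........
.........
...##....
..#<.#...
..#..#...
.........
.........
gen 18: .........
.........
.........
...##....
..#..#...
..#v.#...
.........
.........
gen 19: .........
.........
.........
...##....
..#..#...
..<#.#...
.........
.........
gen 20: .........
.........
.........
...##....
..#..#...
...#.#...
..v......
.........
gen 21: .........
.........
.........
...##....
..#..#...
...#.#...
.<#......
.........
gen 22: .........
.........
.........
...##....
..#..#...
.^.#.#...
.##......
.........
gen 23: .........
.........
.........
...##....
..#..#...
.#>#.#...
.##......
.........
gen 24: .........
.........
.........
...##....
..#..#...
.###.#...
.#v......
.........
gen 25: .........
.........
.........
...##....
..#..#...
.###.#...
.#.>.....
.........
gen 26: .........
.........
.........
...##....
..#..#...
.###.#...
.#.#.....
...v.....
gen 27: .........
.........
.........
...##....
..#..#...
.###.#...
.#.#.....
..<#.....
gen 28: .........
.........
.........
...##....
..#..#...
.###.#...
.#^#.....
..##.....
gen 29: .........
.........
.........
...##....
..#..#...
.###.#...
.##>.....
..##.....
gen 30: .........
.........
.........
...##....
..#..#...
.##^.#...
.##......
..##.....
gen 31: .........
.........
.........
...##....
..#..#...
.#<..#...
.##......
..##.....
gen 32: .........
.........
.........
...##....
..#..#...
.#...#...
.#v......
..##.....
gen 33: .........
.........
.........
...##....
..#..#...
.#...#...
.#.>.....
..##.....
gen 34: .........
.........
.........
...##....
..#..#...
.#...#...
.#.#.....
..#v.....

7,3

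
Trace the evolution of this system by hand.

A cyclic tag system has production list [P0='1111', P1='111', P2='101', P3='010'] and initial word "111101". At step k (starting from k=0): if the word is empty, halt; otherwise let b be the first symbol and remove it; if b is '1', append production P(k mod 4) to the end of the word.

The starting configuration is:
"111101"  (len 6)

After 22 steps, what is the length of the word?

0) "111101"  (len 6)
1) "111011111"  (len 9)
2) "11011111111"  (len 11)
3) "1011111111101"  (len 13)
4) "011111111101010"  (len 15)
5) "11111111101010"  (len 14)
6) "1111111101010111"  (len 16)
7) "111111101010111101"  (len 18)
8) "11111101010111101010"  (len 20)
9) "11111010101111010101111"  (len 23)
10) "1111010101111010101111111"  (len 25)
11) "111010101111010101111111101"  (len 27)
12) "11010101111010101111111101010"  (len 29)
13) "10101011110101011111111010101111"  (len 32)
14) "0101011110101011111111010101111111"  (len 34)
15) "101011110101011111111010101111111"  (len 33)
16) "01011110101011111111010101111111010"  (len 35)
17) "1011110101011111111010101111111010"  (len 34)
18) "011110101011111111010101111111010111"  (len 36)
19) "11110101011111111010101111111010111"  (len 35)
20) "1110101011111111010101111111010111010"  (len 37)
21) "1101010111111110101011111110101110101111"  (len 40)
22) "101010111111110101011111110101110101111111"  (len 42)

42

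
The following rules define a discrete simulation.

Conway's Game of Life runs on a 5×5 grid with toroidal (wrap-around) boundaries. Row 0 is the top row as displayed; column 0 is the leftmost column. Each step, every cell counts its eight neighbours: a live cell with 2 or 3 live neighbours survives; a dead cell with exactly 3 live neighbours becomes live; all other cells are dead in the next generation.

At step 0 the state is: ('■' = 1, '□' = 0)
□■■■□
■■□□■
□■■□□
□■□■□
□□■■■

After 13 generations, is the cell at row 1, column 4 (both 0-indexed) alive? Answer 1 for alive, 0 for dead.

k=0  □■■■□
■■□□■
□■■□□
□■□■□
□□■■■
k=1  □□□□□
□□□□■
□□□■■
■■□□■
■□□□■
k=2  ■□□□■
□□□■■
□□□■□
□■□□□
□■□□■
k=3  □□□□□
■□□■□
□□■■■
■□■□□
□■□□■
k=4  ■□□□■
□□■■□
■□■□□
■□■□□
■■□□□
k=5  ■□■■■
■□■■□
□□■□■
■□■□■
□□□□□
k=6  ■□■□□
■□□□□
□□■□□
■■□□■
□□■□□
k=7  □□□□□
□□□□□
□□□□■
■■■■□
□□■■■
k=8  □□□■□
□□□□□
■■■■■
■■□□□
■□□□■
k=9  □□□□■
■■□□□
□□■■■
□□□□□
■■□□■
k=10  □□□□■
■■■□□
■■■■■
□■■□□
■□□□■
k=11  □□□■■
□□□□□
□□□□■
□□□□□
■■□■■
k=12  □□■■□
□□□■■
□□□□□
□□□■□
■□■■□
k=13  □■□□□
□□■■■
□□□■■
□□■■■
□■□□□

1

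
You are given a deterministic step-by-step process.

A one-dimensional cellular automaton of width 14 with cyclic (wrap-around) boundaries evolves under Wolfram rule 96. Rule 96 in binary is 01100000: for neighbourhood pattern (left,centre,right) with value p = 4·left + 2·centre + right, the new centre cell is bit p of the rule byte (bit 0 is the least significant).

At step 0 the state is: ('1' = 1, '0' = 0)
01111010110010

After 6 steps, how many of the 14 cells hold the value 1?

gen 0: 01111010110010
gen 1: 00001101010000
gen 2: 00000110100000
gen 3: 00000011000000
gen 4: 00000001000000
gen 5: 00000000000000
gen 6: 00000000000000

0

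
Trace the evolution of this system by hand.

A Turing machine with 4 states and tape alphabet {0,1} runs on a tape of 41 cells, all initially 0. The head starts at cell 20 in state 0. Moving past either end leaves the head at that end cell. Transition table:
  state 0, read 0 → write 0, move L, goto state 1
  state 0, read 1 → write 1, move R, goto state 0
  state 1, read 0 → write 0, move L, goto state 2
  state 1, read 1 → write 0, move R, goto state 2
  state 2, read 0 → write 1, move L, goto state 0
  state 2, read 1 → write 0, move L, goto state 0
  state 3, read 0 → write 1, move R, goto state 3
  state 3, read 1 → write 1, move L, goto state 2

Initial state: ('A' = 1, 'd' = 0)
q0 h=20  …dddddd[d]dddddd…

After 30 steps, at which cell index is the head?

2

gen 0: q0 h=20  …dddddd[d]dddddd…
gen 1: q1 h=19  …dddddd[d]dddddd…
gen 2: q2 h=18  …dddddd[d]dddddd…
gen 3: q0 h=17  …dddddd[d]Addddd…
gen 4: q1 h=16  …dddddd[d]dAdddd…
gen 5: q2 h=15  …dddddd[d]ddAddd…
gen 6: q0 h=14  …dddddd[d]AddAdd…
gen 7: q1 h=13  …dddddd[d]dAddAd…
gen 8: q2 h=12  …dddddd[d]ddAddA…
gen 9: q0 h=11  …dddddd[d]AddAdd…
gen 10: q1 h=10  …dddddd[d]dAddAd…
gen 11: q2 h= 9  …dddddd[d]ddAddA…
gen 12: q0 h= 8  …dddddd[d]AddAdd…
gen 13: q1 h= 7  …dddddd[d]dAddAd…
gen 14: q2 h= 6  |dddddd[d]ddAddA…
gen 15: q0 h= 5  |ddddd[d]AddAdd…
gen 16: q1 h= 4  |dddd[d]dAddAd…
gen 17: q2 h= 3  |ddd[d]ddAddA…
gen 18: q0 h= 2  |dd[d]AddAdd…
gen 19: q1 h= 1  |d[d]dAddAd…
gen 20: q2 h= 0  |[d]ddAddA…
gen 21: q0 h= 0  |[A]ddAddA…
gen 22: q0 h= 1  |A[d]dAddAd…
gen 23: q1 h= 0  |[A]ddAddA…
gen 24: q2 h= 1  |d[d]dAddAd…
gen 25: q0 h= 0  |[d]AdAddA…
gen 26: q1 h= 0  |[d]AdAddA…
gen 27: q2 h= 0  |[d]AdAddA…
gen 28: q0 h= 0  |[A]AdAddA…
gen 29: q0 h= 1  |A[A]dAddAd…
gen 30: q0 h= 2  |AA[d]AddAdd…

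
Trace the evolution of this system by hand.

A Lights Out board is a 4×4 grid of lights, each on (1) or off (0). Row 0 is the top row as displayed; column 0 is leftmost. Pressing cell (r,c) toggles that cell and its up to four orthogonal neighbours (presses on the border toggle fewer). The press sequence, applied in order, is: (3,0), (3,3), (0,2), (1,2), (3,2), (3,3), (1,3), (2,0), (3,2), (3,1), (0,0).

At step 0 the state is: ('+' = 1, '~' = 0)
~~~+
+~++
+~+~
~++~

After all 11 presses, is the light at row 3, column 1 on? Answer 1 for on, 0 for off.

0) ~~~+
+~++
+~+~
~++~
1) ~~~+
+~++
~~+~
+~+~
2) ~~~+
+~++
~~++
+~~+
3) ~++~
+~~+
~~++
+~~+
4) ~+~~
+++~
~~~+
+~~+
5) ~+~~
+++~
~~++
+++~
6) ~+~~
+++~
~~+~
++~+
7) ~+~+
++~+
~~++
++~+
8) ~+~+
~+~+
++++
~+~+
9) ~+~+
~+~+
++~+
~~+~
10) ~+~+
~+~+
+~~+
++~~
11) +~~+
++~+
+~~+
++~~

1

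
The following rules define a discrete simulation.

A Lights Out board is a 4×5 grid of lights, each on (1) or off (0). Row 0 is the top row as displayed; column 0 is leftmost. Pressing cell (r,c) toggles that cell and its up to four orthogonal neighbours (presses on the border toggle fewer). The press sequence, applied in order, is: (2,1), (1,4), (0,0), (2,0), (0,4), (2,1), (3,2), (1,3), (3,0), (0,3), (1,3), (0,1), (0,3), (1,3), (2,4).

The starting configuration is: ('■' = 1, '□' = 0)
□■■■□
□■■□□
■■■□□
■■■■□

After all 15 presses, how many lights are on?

6

[0] □■■■□
□■■□□
■■■□□
■■■■□
[1] □■■■□
□□■□□
□□□□□
■□■■□
[2] □■■■■
□□■■■
□□□□■
■□■■□
[3] ■□■■■
■□■■■
□□□□■
■□■■□
[4] ■□■■■
□□■■■
■■□□■
□□■■□
[5] ■□■□□
□□■■□
■■□□■
□□■■□
[6] ■□■□□
□■■■□
□□■□■
□■■■□
[7] ■□■□□
□■■■□
□□□□■
□□□□□
[8] ■□■■□
□■□□■
□□□■■
□□□□□
[9] ■□■■□
□■□□■
■□□■■
■■□□□
[10] ■□□□■
□■□■■
■□□■■
■■□□□
[11] ■□□■■
□■■□□
■□□□■
■■□□□
[12] □■■■■
□□■□□
■□□□■
■■□□□
[13] □■□□□
□□■■□
■□□□■
■■□□□
[14] □■□■□
□□□□■
■□□■■
■■□□□
[15] □■□■□
□□□□□
■□□□□
■■□□■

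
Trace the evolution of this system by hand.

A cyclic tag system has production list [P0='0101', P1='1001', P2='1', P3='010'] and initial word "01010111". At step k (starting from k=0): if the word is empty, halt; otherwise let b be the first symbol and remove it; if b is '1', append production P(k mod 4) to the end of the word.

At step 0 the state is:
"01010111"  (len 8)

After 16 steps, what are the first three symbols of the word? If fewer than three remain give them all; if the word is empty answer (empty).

gen 0: "01010111"  (len 8)
gen 1: "1010111"  (len 7)
gen 2: "0101111001"  (len 10)
gen 3: "101111001"  (len 9)
gen 4: "01111001010"  (len 11)
gen 5: "1111001010"  (len 10)
gen 6: "1110010101001"  (len 13)
gen 7: "1100101010011"  (len 13)
gen 8: "100101010011010"  (len 15)
gen 9: "001010100110100101"  (len 18)
gen 10: "01010100110100101"  (len 17)
gen 11: "1010100110100101"  (len 16)
gen 12: "010100110100101010"  (len 18)
gen 13: "10100110100101010"  (len 17)
gen 14: "01001101001010101001"  (len 20)
gen 15: "1001101001010101001"  (len 19)
gen 16: "001101001010101001010"  (len 21)

001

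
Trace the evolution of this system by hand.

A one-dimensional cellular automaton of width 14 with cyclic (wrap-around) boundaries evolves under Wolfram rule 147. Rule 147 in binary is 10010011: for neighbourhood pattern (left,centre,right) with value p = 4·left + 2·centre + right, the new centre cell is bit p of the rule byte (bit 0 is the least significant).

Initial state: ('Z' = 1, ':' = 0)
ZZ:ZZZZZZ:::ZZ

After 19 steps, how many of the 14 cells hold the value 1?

gen 0: ZZ:ZZZZZZ:::ZZ
gen 1: Z:::ZZZZ:ZZZ:Z
gen 2: :ZZZ:ZZ:::Z:::
gen 3: Z:Z::::ZZZ:ZZZ
gen 4: :::ZZZZ:Z:::ZZ
gen 5: ZZZ:ZZ:::ZZZ::
gen 6: :Z::::ZZZ:Z:ZZ
gen 7: ::ZZZZ:Z::::::
gen 8: ZZ:ZZ:::ZZZZZZ
gen 9: Z::::ZZZ:ZZZZZ
gen 10: :ZZZZ:Z:::ZZZZ
gen 11: ::ZZ:::ZZZ:ZZ:
gen 12: ZZ::ZZZ:Z::::Z
gen 13: Z:ZZ:Z:::ZZZZ:
gen 14: ::::::ZZZ:ZZ::
gen 15: ZZZZZZ:Z::::ZZ
gen 16: ZZZZZ:::ZZZZ:Z
gen 17: ZZZZ:ZZZ:ZZ:::
gen 18: :ZZ:::Z::::ZZZ
gen 19: :::ZZZ:ZZZZ:Z:

8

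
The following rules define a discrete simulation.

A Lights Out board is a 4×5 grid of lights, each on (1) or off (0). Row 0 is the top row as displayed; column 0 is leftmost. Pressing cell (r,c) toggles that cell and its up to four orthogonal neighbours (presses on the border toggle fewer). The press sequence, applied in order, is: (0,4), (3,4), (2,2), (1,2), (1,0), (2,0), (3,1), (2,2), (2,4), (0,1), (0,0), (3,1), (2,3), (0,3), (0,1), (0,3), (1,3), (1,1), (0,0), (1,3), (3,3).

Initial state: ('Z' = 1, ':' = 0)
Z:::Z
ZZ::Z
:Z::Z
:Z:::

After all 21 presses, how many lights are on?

11

t=0: Z:::Z
ZZ::Z
:Z::Z
:Z:::
t=1: Z::Z:
ZZ:::
:Z::Z
:Z:::
t=2: Z::Z:
ZZ:::
:Z:::
:Z:ZZ
t=3: Z::Z:
ZZZ::
::ZZ:
:ZZZZ
t=4: Z:ZZ:
Z::Z:
:::Z:
:ZZZZ
t=5: ::ZZ:
:Z:Z:
Z::Z:
:ZZZZ
t=6: ::ZZ:
ZZ:Z:
:Z:Z:
ZZZZZ
t=7: ::ZZ:
ZZ:Z:
:::Z:
:::ZZ
t=8: ::ZZ:
ZZZZ:
:ZZ::
::ZZZ
t=9: ::ZZ:
ZZZZZ
:ZZZZ
::ZZ:
t=10: ZZ:Z:
Z:ZZZ
:ZZZZ
::ZZ:
t=11: :::Z:
::ZZZ
:ZZZZ
::ZZ:
t=12: :::Z:
::ZZZ
::ZZZ
ZZ:Z:
t=13: :::Z:
::Z:Z
:::::
ZZ:::
t=14: ::Z:Z
::ZZZ
:::::
ZZ:::
t=15: ZZ::Z
:ZZZZ
:::::
ZZ:::
t=16: ZZZZ:
:ZZ:Z
:::::
ZZ:::
t=17: ZZZ::
:Z:Z:
:::Z:
ZZ:::
t=18: Z:Z::
Z:ZZ:
:Z:Z:
ZZ:::
t=19: :ZZ::
::ZZ:
:Z:Z:
ZZ:::
t=20: :ZZZ:
::::Z
:Z:::
ZZ:::
t=21: :ZZZ:
::::Z
:Z:Z:
ZZZZZ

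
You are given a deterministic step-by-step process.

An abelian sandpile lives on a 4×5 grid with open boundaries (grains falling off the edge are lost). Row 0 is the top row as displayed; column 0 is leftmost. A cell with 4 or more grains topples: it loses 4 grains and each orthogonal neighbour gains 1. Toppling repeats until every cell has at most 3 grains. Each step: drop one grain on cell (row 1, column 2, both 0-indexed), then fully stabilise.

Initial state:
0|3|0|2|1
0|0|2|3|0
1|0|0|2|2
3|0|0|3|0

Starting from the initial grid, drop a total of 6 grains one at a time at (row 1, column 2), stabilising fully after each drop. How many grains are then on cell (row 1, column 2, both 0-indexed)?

1

gen 0: 0|3|0|2|1
0|0|2|3|0
1|0|0|2|2
3|0|0|3|0
gen 1: 0|3|0|2|1
0|0|3|3|0
1|0|0|2|2
3|0|0|3|0
gen 2: 0|3|1|3|1
0|1|1|0|1
1|0|1|3|2
3|0|0|3|0
gen 3: 0|3|1|3|1
0|1|2|0|1
1|0|1|3|2
3|0|0|3|0
gen 4: 0|3|1|3|1
0|1|3|0|1
1|0|1|3|2
3|0|0|3|0
gen 5: 0|3|2|3|1
0|2|0|1|1
1|0|2|3|2
3|0|0|3|0
gen 6: 0|3|2|3|1
0|2|1|1|1
1|0|2|3|2
3|0|0|3|0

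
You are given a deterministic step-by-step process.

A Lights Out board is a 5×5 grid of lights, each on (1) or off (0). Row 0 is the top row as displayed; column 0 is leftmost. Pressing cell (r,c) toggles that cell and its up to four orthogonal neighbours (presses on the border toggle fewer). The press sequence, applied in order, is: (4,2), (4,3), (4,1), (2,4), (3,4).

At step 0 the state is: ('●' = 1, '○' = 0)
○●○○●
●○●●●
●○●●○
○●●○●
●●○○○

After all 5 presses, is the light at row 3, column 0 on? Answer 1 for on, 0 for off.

[0] ○●○○●
●○●●●
●○●●○
○●●○●
●●○○○
[1] ○●○○●
●○●●●
●○●●○
○●○○●
●○●●○
[2] ○●○○●
●○●●●
●○●●○
○●○●●
●○○○●
[3] ○●○○●
●○●●●
●○●●○
○○○●●
○●●○●
[4] ○●○○●
●○●●○
●○●○●
○○○●○
○●●○●
[5] ○●○○●
●○●●○
●○●○○
○○○○●
○●●○○

0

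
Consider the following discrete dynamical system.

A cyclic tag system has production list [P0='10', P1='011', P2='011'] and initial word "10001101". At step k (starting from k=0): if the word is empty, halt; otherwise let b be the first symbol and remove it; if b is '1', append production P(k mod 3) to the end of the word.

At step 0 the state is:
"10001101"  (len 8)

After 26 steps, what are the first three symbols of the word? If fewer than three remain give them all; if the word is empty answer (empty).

[0] "10001101"  (len 8)
[1] "000110110"  (len 9)
[2] "00110110"  (len 8)
[3] "0110110"  (len 7)
[4] "110110"  (len 6)
[5] "10110011"  (len 8)
[6] "0110011011"  (len 10)
[7] "110011011"  (len 9)
[8] "10011011011"  (len 11)
[9] "0011011011011"  (len 13)
[10] "011011011011"  (len 12)
[11] "11011011011"  (len 11)
[12] "1011011011011"  (len 13)
[13] "01101101101110"  (len 14)
[14] "1101101101110"  (len 13)
[15] "101101101110011"  (len 15)
[16] "0110110111001110"  (len 16)
[17] "110110111001110"  (len 15)
[18] "10110111001110011"  (len 17)
[19] "011011100111001110"  (len 18)
[20] "11011100111001110"  (len 17)
[21] "1011100111001110011"  (len 19)
[22] "01110011100111001110"  (len 20)
[23] "1110011100111001110"  (len 19)
[24] "110011100111001110011"  (len 21)
[25] "1001110011100111001110"  (len 22)
[26] "001110011100111001110011"  (len 24)

001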